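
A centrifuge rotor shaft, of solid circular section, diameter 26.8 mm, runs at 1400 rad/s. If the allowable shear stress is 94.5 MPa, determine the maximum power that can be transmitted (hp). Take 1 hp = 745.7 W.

J = πd⁴/32 = π(0.0268)⁴/32 = 5.065×10^-8 m⁴.
T_max = τ_allow·J/r = 9.45×10^7 × 5.065×10^-8 / 0.0134 = 357.2 N·m.
ω = 1400 rad/s, so P_max = T_max·ω = 5.000×10^5 W.

671 hp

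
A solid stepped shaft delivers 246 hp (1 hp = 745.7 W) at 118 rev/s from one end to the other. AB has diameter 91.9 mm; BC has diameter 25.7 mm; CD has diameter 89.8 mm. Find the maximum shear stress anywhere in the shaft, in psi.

10800 psi

ω = 2π·118 = 741.4 rad/s, so T = P/ω = 246×745.7 / 741.4 = 247.4 N·m.
Under the same torque, τ_max = 16T/(πd³) is largest where d is smallest — segment BC (d = 25.7 mm).
τ_max = 16·247.4/(π·(0.0257)³) = 7.423×10^7 Pa.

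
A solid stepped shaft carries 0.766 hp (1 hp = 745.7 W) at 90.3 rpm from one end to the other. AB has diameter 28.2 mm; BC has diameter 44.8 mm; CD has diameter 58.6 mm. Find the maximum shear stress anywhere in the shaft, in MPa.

13.7 MPa

ω = 2π·90.3/60 = 9.456 rad/s, so T = P/ω = 0.766×745.7 / 9.456 = 60.41 N·m.
Under the same torque, τ_max = 16T/(πd³) is largest where d is smallest — segment AB (d = 28.2 mm).
τ_max = 16·60.41/(π·(0.0282)³) = 1.372×10^7 Pa.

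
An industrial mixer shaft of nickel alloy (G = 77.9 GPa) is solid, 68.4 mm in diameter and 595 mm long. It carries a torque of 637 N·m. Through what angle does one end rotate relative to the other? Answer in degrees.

J = πd⁴/32 = π(0.0684)⁴/32 = 2.149×10^-6 m⁴.
θ = T·L/(G·J) = 637.0 × 0.595 / (77.9×10⁹ × 2.149×10^-6) = 2.264×10^-3 rad.

0.130°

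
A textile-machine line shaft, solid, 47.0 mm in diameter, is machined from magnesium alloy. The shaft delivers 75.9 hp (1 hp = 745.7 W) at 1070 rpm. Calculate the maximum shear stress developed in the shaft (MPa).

ω = 2π·1070/60 = 112.1 rad/s, so T = P/ω = 75.9×745.7 / 112.1 = 505.1 N·m.
J = πd⁴/32 = π(0.0470)⁴/32 = 4.791×10^-7 m⁴.
τ_max = T·r/J = 505.1 × 0.0235 / 4.791×10^-7 = 2.478×10^7 Pa.

24.8 MPa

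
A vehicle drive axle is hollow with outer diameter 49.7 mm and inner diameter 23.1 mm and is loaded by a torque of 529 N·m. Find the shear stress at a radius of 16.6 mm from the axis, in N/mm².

J = π(d_o⁴ − d_i⁴)/32 = π(0.0497⁴ − 0.0231⁴)/32 = 5.710×10^-7 m⁴.
Shear stress varies linearly with radius: τ = T·r/J = 529.0 × 0.0166 / 5.710×10^-7 = 1.538×10^7 Pa.

15.4 N/mm²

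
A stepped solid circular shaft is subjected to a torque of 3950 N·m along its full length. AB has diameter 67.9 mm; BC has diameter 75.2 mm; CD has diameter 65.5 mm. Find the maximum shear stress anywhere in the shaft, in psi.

10400 psi

Under the same torque, τ_max = 16T/(πd³) is largest where d is smallest — segment CD (d = 65.5 mm).
τ_max = 16·3950/(π·(0.0655)³) = 7.159×10^7 Pa.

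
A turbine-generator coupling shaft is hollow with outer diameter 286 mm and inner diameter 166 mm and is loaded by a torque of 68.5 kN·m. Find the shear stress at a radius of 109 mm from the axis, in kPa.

J = π(d_o⁴ − d_i⁴)/32 = π(0.286⁴ − 0.166⁴)/32 = 5.823×10^-4 m⁴.
Shear stress varies linearly with radius: τ = T·r/J = 68500 × 0.109 / 5.823×10^-4 = 1.282×10^7 Pa.

12800 kPa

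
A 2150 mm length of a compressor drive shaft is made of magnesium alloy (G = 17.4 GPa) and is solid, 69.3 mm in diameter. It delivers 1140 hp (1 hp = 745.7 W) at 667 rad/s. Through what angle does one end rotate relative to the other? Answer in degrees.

ω = 667 rad/s, so T = P/ω = 1140×745.7 / 667.0 = 1275 N·m.
J = πd⁴/32 = π(0.0693)⁴/32 = 2.264×10^-6 m⁴.
θ = T·L/(G·J) = 1275 × 2.15 / (17.4×10⁹ × 2.264×10^-6) = 0.06955 rad.

3.98°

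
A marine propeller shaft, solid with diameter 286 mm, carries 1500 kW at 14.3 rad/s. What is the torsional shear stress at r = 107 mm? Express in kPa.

17100 kPa

ω = 14.3 rad/s, so T = P/ω = 1500×10³ / 14.30 = 104900 N·m.
J = πd⁴/32 = π(0.286)⁴/32 = 6.568×10^-4 m⁴.
Shear stress varies linearly with radius: τ = T·r/J = 104900 × 0.107 / 6.568×10^-4 = 1.709×10^7 Pa.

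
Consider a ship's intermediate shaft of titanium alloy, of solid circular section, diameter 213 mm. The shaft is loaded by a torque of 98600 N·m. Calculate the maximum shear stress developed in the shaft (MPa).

J = πd⁴/32 = π(0.213)⁴/32 = 2.021×10^-4 m⁴.
τ_max = T·r/J = 98600 × 0.106 / 2.021×10^-4 = 5.196×10^7 Pa.

52.0 MPa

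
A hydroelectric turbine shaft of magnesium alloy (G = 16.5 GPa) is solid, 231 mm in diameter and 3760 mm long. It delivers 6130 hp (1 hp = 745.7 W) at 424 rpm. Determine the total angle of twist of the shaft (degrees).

ω = 2π·424/60 = 44.40 rad/s, so T = P/ω = 6130×745.7 / 44.40 = 103000 N·m.
J = πd⁴/32 = π(0.231)⁴/32 = 2.795×10^-4 m⁴.
θ = T·L/(G·J) = 103000 × 3.76 / (16.5×10⁹ × 2.795×10^-4) = 0.08392 rad.

4.81°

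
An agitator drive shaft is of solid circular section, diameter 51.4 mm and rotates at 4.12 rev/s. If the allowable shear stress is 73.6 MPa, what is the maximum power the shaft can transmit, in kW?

50.8 kW

J = πd⁴/32 = π(0.0514)⁴/32 = 6.853×10^-7 m⁴.
T_max = τ_allow·J/r = 7.36×10^7 × 6.853×10^-7 / 0.0257 = 1962 N·m.
ω = 2π·4.12 = 25.89 rad/s, so P_max = T_max·ω = 5.080×10^4 W.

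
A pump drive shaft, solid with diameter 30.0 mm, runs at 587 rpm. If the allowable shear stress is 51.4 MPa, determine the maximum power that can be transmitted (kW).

16.8 kW

J = πd⁴/32 = π(0.0300)⁴/32 = 7.952×10^-8 m⁴.
T_max = τ_allow·J/r = 5.14×10^7 × 7.952×10^-8 / 0.0150 = 272.5 N·m.
ω = 2π·587/60 = 61.47 rad/s, so P_max = T_max·ω = 1.675×10^4 W.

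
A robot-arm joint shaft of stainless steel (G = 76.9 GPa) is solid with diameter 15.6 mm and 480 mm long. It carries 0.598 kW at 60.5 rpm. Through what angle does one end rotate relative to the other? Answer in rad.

ω = 2π·60.5/60 = 6.336 rad/s, so T = P/ω = 0.598×10³ / 6.336 = 94.39 N·m.
J = πd⁴/32 = π(0.0156)⁴/32 = 5.814×10^-9 m⁴.
θ = T·L/(G·J) = 94.39 × 0.480 / (76.9×10⁹ × 5.814×10^-9) = 0.1013 rad.

0.101 rad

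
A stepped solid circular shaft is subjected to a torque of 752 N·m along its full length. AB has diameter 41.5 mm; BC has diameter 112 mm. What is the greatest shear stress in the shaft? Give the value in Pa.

Under the same torque, τ_max = 16T/(πd³) is largest where d is smallest — segment AB (d = 41.5 mm).
τ_max = 16·752.0/(π·(0.0415)³) = 5.359×10^7 Pa.

5.36e7 Pa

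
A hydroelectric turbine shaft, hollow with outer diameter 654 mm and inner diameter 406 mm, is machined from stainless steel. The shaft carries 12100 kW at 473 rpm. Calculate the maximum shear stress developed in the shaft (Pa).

ω = 2π·473/60 = 49.53 rad/s, so T = P/ω = 12100×10³ / 49.53 = 244300 N·m.
J = π(d_o⁴ − d_i⁴)/32 = π(0.654⁴ − 0.406⁴)/32 = 0.01529 m⁴.
τ_max = T·r/J = 244300 × 0.327 / 0.01529 = 5.223×10^6 Pa.

5.22e6 Pa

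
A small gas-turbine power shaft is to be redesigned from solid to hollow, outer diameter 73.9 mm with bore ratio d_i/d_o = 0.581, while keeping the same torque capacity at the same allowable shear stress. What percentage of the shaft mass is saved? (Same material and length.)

28.2 %

Equal τ_max and T ⇒ the solid shaft needs d_s³ = d_o³(1−k⁴), so d_s = 73.9·(1−0.581⁴)^(1/3) = 70.98 mm.
Area ratio A_h/A_s = d_o²(1−k²)/d_s² = (1−k²)/(1−k⁴)^(2/3) = 0.7181.
Mass saving = 1 − 0.7181 = 28.2 %.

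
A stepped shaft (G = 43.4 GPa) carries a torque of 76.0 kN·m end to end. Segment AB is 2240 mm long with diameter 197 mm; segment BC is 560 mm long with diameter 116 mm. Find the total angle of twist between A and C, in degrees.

J_AB = π(0.197)⁴/32 = 1.48×10^-4 m⁴; J_BC = π(0.116)⁴/32 = 1.78×10^-5 m⁴.
θ = (T/G)·Σ L_i/J_i = (76000/43.4×10⁹)·(2.24/1.48×10^-4 + 0.560/1.78×10^-5) = 0.08170 rad.

4.68°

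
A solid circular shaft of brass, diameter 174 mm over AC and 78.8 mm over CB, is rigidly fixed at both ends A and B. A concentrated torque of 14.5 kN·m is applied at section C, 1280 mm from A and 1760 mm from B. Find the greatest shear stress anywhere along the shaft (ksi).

1.97 ksi

Compatibility: T_A·a/J_AC = T_B·b/J_CB with T_A + T_B = T₀.
J_AC = 9.00×10^-5 m⁴, J_CB = 3.79×10^-6 m⁴, so T_A = T₀·(J_AC/a)/((J_AC/a)+(J_CB/b)) = 14070 N·m, T_B = 430.4 N·m.
τ in each portion: τ_AC = 1.36×10^7 Pa, τ_CB = 4.48×10^6 Pa; maximum is in AC.
τ_max = T_AC·r/J = 14070·0.0870/9.00×10^-5 = 1.360×10^7 Pa.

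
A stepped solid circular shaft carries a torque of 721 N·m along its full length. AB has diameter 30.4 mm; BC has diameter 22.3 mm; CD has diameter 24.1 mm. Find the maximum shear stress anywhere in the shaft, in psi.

Under the same torque, τ_max = 16T/(πd³) is largest where d is smallest — segment BC (d = 22.3 mm).
τ_max = 16·721.0/(π·(0.0223)³) = 3.311×10^8 Pa.

48000 psi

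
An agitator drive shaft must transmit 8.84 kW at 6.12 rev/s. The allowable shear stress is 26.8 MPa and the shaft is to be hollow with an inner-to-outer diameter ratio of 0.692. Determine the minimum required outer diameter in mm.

38.4 mm

ω = 2π·6.12 = 38.45 rad/s, so T = P/ω = 8.84×10³ / 38.45 = 229.9 N·m.
For a hollow shaft with d_i/d_o = 0.692: τ_max = 16T/(π d_o³ (1−k⁴)), so d_o = [16T/(π τ_allow (1−k⁴))]^(1/3) = [16·229.9/(π·2.68×10^7·0.7707)]^(1/3) = 0.03841 m.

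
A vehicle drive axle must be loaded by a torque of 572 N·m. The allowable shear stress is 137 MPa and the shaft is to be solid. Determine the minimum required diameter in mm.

For a solid shaft τ_max = 16T/(πd³), so d = (16T/(π τ_allow))^(1/3) = (16·572.0/(π·1.37×10^8))^(1/3) = 0.02770 m.

27.7 mm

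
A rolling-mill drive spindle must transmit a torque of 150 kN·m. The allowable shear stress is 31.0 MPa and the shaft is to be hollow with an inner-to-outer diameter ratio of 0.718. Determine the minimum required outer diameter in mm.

For a hollow shaft with d_i/d_o = 0.718: τ_max = 16T/(π d_o³ (1−k⁴)), so d_o = [16T/(π τ_allow (1−k⁴))]^(1/3) = [16·150000/(π·3.10×10^7·0.7342)]^(1/3) = 0.3226 m.

323 mm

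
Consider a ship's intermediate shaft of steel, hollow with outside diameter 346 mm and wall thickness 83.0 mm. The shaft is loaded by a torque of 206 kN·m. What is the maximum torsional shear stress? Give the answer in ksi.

3.96 ksi

J = π(d_o⁴ − d_i⁴)/32 = π(0.346⁴ − 0.180⁴)/32 = 1.304×10^-3 m⁴.
τ_max = T·r/J = 206000 × 0.173 / 1.304×10^-3 = 2.733×10^7 Pa.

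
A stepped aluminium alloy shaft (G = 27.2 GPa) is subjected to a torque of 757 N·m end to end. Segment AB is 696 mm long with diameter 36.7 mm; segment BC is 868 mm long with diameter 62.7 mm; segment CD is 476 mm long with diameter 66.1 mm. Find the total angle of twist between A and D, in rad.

0.132 rad

J_AB = π(0.0367)⁴/32 = 1.78×10^-7 m⁴; J_BC = π(0.0627)⁴/32 = 1.52×10^-6 m⁴; J_CD = π(0.0661)⁴/32 = 1.87×10^-6 m⁴.
θ = (T/G)·Σ L_i/J_i = (757.0/27.2×10⁹)·(0.696/1.78×10^-7 + 0.868/1.52×10^-6 + 0.476/1.87×10^-6) = 0.1318 rad.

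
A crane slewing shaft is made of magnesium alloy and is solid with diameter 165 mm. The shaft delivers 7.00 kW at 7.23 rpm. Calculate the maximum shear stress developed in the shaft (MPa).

ω = 2π·7.23/60 = 0.7571 rad/s, so T = P/ω = 7.00×10³ / 0.7571 = 9246 N·m.
J = πd⁴/32 = π(0.165)⁴/32 = 7.277×10^-5 m⁴.
τ_max = T·r/J = 9246 × 0.0825 / 7.277×10^-5 = 1.048×10^7 Pa.

10.5 MPa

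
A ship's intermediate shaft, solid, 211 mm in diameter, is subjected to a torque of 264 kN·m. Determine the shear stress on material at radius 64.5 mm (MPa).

J = πd⁴/32 = π(0.211)⁴/32 = 1.946×10^-4 m⁴.
Shear stress varies linearly with radius: τ = T·r/J = 264000 × 0.0645 / 1.946×10^-4 = 8.751×10^7 Pa.

87.5 MPa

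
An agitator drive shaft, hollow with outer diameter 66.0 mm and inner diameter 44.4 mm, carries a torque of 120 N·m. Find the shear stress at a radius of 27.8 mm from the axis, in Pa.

2.25e6 Pa

J = π(d_o⁴ − d_i⁴)/32 = π(0.0660⁴ − 0.0444⁴)/32 = 1.481×10^-6 m⁴.
Shear stress varies linearly with radius: τ = T·r/J = 120.0 × 0.0278 / 1.481×10^-6 = 2.252×10^6 Pa.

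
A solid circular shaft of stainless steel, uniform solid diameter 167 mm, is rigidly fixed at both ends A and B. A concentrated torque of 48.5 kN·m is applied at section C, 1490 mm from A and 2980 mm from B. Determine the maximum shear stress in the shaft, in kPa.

35400 kPa

With uniform GJ and both ends fixed, compatibility θ_AC = θ_CB gives T_A·a = T_B·b, together with T_A + T_B = T₀.
T_A = T₀·b/(a+b) = 48500·2980/4470 = 32330 N·m; T_B = 16170 N·m.
τ in each portion: τ_AC = 3.54×10^7 Pa, τ_CB = 1.77×10^7 Pa; maximum is in AC.
τ_max = T_AC·r/J = 32330·0.0835/7.64×10^-5 = 3.536×10^7 Pa.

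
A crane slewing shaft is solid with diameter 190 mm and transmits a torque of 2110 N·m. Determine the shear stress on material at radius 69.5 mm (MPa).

1.15 MPa

J = πd⁴/32 = π(0.190)⁴/32 = 1.279×10^-4 m⁴.
Shear stress varies linearly with radius: τ = T·r/J = 2110 × 0.0695 / 1.279×10^-4 = 1.146×10^6 Pa.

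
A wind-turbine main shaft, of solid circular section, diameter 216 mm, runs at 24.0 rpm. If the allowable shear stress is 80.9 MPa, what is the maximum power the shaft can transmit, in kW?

402 kW

J = πd⁴/32 = π(0.216)⁴/32 = 2.137×10^-4 m⁴.
T_max = τ_allow·J/r = 8.09×10^7 × 2.137×10^-4 / 0.108 = 160100 N·m.
ω = 2π·24.0/60 = 2.513 rad/s, so P_max = T_max·ω = 4.023×10^5 W.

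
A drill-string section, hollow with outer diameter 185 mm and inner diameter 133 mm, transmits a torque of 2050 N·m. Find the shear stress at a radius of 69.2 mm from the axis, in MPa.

J = π(d_o⁴ − d_i⁴)/32 = π(0.185⁴ − 0.133⁴)/32 = 8.428×10^-5 m⁴.
Shear stress varies linearly with radius: τ = T·r/J = 2050 × 0.0692 / 8.428×10^-5 = 1.683×10^6 Pa.

1.68 MPa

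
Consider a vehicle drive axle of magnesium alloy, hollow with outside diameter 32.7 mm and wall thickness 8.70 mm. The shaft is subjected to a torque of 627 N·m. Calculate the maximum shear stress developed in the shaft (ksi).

J = π(d_o⁴ − d_i⁴)/32 = π(0.0327⁴ − 0.0153⁴)/32 = 1.069×10^-7 m⁴.
τ_max = T·r/J = 627.0 × 0.0163 / 1.069×10^-7 = 9.592×10^7 Pa.

13.9 ksi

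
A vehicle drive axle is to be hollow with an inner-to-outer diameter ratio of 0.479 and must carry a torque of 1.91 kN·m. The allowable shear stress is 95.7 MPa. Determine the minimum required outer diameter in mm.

For a hollow shaft with d_i/d_o = 0.479: τ_max = 16T/(π d_o³ (1−k⁴)), so d_o = [16T/(π τ_allow (1−k⁴))]^(1/3) = [16·1910/(π·9.57×10^7·0.9474)]^(1/3) = 0.04752 m.

47.5 mm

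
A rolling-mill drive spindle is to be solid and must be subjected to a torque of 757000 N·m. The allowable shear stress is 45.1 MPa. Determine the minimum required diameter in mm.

441 mm

For a solid shaft τ_max = 16T/(πd³), so d = (16T/(π τ_allow))^(1/3) = (16·757000/(π·4.51×10^7))^(1/3) = 0.4405 m.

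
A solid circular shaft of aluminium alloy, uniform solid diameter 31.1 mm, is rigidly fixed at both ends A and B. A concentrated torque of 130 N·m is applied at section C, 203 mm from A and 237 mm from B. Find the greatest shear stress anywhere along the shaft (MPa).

11.9 MPa

With uniform GJ and both ends fixed, compatibility θ_AC = θ_CB gives T_A·a = T_B·b, together with T_A + T_B = T₀.
T_A = T₀·b/(a+b) = 130.0·237/440.0 = 70.02 N·m; T_B = 59.98 N·m.
τ in each portion: τ_AC = 1.19×10^7 Pa, τ_CB = 1.02×10^7 Pa; maximum is in AC.
τ_max = T_AC·r/J = 70.02·0.0156/9.18×10^-8 = 1.186×10^7 Pa.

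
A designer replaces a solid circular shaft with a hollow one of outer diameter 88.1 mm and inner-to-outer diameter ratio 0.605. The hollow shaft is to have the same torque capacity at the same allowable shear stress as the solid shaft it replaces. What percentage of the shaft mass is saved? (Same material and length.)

Equal τ_max and T ⇒ the solid shaft needs d_s³ = d_o³(1−k⁴), so d_s = 88.1·(1−0.605⁴)^(1/3) = 83.98 mm.
Area ratio A_h/A_s = d_o²(1−k²)/d_s² = (1−k²)/(1−k⁴)^(2/3) = 0.6978.
Mass saving = 1 − 0.6978 = 30.2 %.

30.2 %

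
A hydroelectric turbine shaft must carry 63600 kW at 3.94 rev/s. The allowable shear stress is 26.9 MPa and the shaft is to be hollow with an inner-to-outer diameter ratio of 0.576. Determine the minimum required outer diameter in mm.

818 mm

ω = 2π·3.94 = 24.76 rad/s, so T = P/ω = 63600×10³ / 24.76 = 2.569e6 N·m.
For a hollow shaft with d_i/d_o = 0.576: τ_max = 16T/(π d_o³ (1−k⁴)), so d_o = [16T/(π τ_allow (1−k⁴))]^(1/3) = [16·2.569e6/(π·2.69×10^7·0.8899)]^(1/3) = 0.8176 m.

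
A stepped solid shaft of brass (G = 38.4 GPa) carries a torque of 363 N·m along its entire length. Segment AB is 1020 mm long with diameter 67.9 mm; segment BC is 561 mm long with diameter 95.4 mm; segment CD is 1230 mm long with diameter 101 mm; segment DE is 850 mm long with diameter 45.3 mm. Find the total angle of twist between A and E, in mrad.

J_AB = π(0.0679)⁴/32 = 2.09×10^-6 m⁴; J_BC = π(0.0954)⁴/32 = 8.13×10^-6 m⁴; J_CD = π(0.101)⁴/32 = 1.02×10^-5 m⁴; J_DE = π(0.0453)⁴/32 = 4.13×10^-7 m⁴.
θ = (T/G)·Σ L_i/J_i = (363.0/38.4×10⁹)·(1.02/2.09×10^-6 + 0.561/8.13×10^-6 + 1.23/1.02×10^-5 + 0.850/4.13×10^-7) = 0.02585 rad.

25.8 mrad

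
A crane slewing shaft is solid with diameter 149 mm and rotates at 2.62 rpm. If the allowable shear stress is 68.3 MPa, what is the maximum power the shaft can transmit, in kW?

J = πd⁴/32 = π(0.149)⁴/32 = 4.839×10^-5 m⁴.
T_max = τ_allow·J/r = 6.83×10^7 × 4.839×10^-5 / 0.0745 = 44360 N·m.
ω = 2π·2.62/60 = 0.2744 rad/s, so P_max = T_max·ω = 1.217×10^4 W.

12.2 kW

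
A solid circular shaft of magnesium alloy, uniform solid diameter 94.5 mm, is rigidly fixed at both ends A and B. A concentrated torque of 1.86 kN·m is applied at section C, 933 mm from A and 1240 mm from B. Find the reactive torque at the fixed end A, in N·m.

1060 N·m

With uniform GJ and both ends fixed, compatibility θ_AC = θ_CB gives T_A·a = T_B·b, together with T_A + T_B = T₀.
T_A = T₀·b/(a+b) = 1860·1240/2173 = 1061 N·m; T_B = 798.6 N·m.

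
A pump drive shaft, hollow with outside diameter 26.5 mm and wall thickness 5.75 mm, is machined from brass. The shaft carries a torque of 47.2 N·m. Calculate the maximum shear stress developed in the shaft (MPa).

J = π(d_o⁴ − d_i⁴)/32 = π(0.0265⁴ − 0.0150⁴)/32 = 4.345×10^-8 m⁴.
τ_max = T·r/J = 47.20 × 0.0132 / 4.345×10^-8 = 1.440×10^7 Pa.

14.4 MPa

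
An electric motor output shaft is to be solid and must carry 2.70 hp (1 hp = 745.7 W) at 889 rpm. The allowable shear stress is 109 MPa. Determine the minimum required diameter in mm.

10.0 mm

ω = 2π·889/60 = 93.10 rad/s, so T = P/ω = 2.70×745.7 / 93.10 = 21.63 N·m.
For a solid shaft τ_max = 16T/(πd³), so d = (16T/(π τ_allow))^(1/3) = (16·21.63/(π·1.09×10^8))^(1/3) = 0.01003 m.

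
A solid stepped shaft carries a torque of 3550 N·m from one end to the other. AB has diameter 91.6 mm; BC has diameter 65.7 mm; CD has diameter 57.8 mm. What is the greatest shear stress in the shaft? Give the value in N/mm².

Under the same torque, τ_max = 16T/(πd³) is largest where d is smallest — segment CD (d = 57.8 mm).
τ_max = 16·3550/(π·(0.0578)³) = 9.363×10^7 Pa.

93.6 N/mm²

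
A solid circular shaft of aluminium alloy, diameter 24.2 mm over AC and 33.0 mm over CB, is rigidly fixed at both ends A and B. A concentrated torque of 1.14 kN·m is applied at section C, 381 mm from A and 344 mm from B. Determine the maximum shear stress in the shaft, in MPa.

128 MPa

Compatibility: T_A·a/J_AC = T_B·b/J_CB with T_A + T_B = T₀.
J_AC = 3.37×10^-8 m⁴, J_CB = 1.16×10^-7 m⁴, so T_A = T₀·(J_AC/a)/((J_AC/a)+(J_CB/b)) = 236.0 N·m, T_B = 904.0 N·m.
τ in each portion: τ_AC = 8.48×10^7 Pa, τ_CB = 1.28×10^8 Pa; maximum is in CB.
τ_max = T_CB·r/J = 904.0·0.0165/1.16×10^-7 = 1.281×10^8 Pa.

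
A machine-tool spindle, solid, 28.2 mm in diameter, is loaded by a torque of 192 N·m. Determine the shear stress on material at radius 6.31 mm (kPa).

J = πd⁴/32 = π(0.0282)⁴/32 = 6.209×10^-8 m⁴.
Shear stress varies linearly with radius: τ = T·r/J = 192.0 × 0.00631 / 6.209×10^-8 = 1.951×10^7 Pa.

19500 kPa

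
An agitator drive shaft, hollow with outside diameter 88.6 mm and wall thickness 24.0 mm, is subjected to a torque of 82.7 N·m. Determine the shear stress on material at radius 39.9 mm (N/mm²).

J = π(d_o⁴ − d_i⁴)/32 = π(0.0886⁴ − 0.0406⁴)/32 = 5.783×10^-6 m⁴.
Shear stress varies linearly with radius: τ = T·r/J = 82.70 × 0.0399 / 5.783×10^-6 = 5.706×10^5 Pa.

0.571 N/mm²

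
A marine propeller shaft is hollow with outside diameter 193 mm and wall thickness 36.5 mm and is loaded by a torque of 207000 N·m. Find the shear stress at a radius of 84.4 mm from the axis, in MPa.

J = π(d_o⁴ − d_i⁴)/32 = π(0.193⁴ − 0.120⁴)/32 = 1.159×10^-4 m⁴.
Shear stress varies linearly with radius: τ = T·r/J = 207000 × 0.0844 / 1.159×10^-4 = 1.508×10^8 Pa.

151 MPa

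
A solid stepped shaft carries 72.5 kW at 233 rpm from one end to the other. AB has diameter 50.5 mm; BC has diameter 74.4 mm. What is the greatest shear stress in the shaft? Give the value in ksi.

ω = 2π·233/60 = 24.40 rad/s, so T = P/ω = 72.5×10³ / 24.40 = 2971 N·m.
Under the same torque, τ_max = 16T/(πd³) is largest where d is smallest — segment AB (d = 50.5 mm).
τ_max = 16·2971/(π·(0.0505)³) = 1.175×10^8 Pa.

17.0 ksi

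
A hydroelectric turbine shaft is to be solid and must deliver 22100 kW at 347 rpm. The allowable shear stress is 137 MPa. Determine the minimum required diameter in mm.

283 mm

ω = 2π·347/60 = 36.34 rad/s, so T = P/ω = 22100×10³ / 36.34 = 608200 N·m.
For a solid shaft τ_max = 16T/(πd³), so d = (16T/(π τ_allow))^(1/3) = (16·608200/(π·1.37×10^8))^(1/3) = 0.2828 m.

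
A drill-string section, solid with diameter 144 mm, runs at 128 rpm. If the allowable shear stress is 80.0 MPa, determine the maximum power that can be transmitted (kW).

J = πd⁴/32 = π(0.144)⁴/32 = 4.221×10^-5 m⁴.
T_max = τ_allow·J/r = 8.00×10^7 × 4.221×10^-5 / 0.0720 = 46900 N·m.
ω = 2π·128/60 = 13.40 rad/s, so P_max = T_max·ω = 6.287×10^5 W.

629 kW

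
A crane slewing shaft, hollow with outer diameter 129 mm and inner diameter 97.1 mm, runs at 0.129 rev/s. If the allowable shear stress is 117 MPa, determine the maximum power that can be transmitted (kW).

J = π(d_o⁴ − d_i⁴)/32 = π(0.129⁴ − 0.0971⁴)/32 = 1.846×10^-5 m⁴.
T_max = τ_allow·J/r = 1.17×10^8 × 1.846×10^-5 / 0.0645 = 33480 N·m.
ω = 2π·0.129 = 0.8105 rad/s, so P_max = T_max·ω = 2.714×10^4 W.

27.1 kW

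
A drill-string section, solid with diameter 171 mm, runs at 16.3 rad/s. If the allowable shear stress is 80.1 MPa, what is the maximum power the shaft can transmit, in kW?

J = πd⁴/32 = π(0.171)⁴/32 = 8.394×10^-5 m⁴.
T_max = τ_allow·J/r = 8.01×10^7 × 8.394×10^-5 / 0.0855 = 78640 N·m.
ω = 16.3 rad/s, so P_max = T_max·ω = 1.282×10^6 W.

1280 kW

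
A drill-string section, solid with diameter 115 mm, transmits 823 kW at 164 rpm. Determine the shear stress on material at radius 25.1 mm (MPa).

ω = 2π·164/60 = 17.17 rad/s, so T = P/ω = 823×10³ / 17.17 = 47920 N·m.
J = πd⁴/32 = π(0.115)⁴/32 = 1.717×10^-5 m⁴.
Shear stress varies linearly with radius: τ = T·r/J = 47920 × 0.0251 / 1.717×10^-5 = 7.005×10^7 Pa.

70.1 MPa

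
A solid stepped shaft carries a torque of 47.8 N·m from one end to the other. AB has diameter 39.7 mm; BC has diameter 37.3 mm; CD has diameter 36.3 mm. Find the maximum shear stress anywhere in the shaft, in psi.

Under the same torque, τ_max = 16T/(πd³) is largest where d is smallest — segment CD (d = 36.3 mm).
τ_max = 16·47.80/(π·(0.0363)³) = 5.090×10^6 Pa.

738 psi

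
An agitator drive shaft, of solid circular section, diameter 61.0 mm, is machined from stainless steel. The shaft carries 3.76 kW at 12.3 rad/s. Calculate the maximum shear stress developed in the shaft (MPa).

6.86 MPa

ω = 12.3 rad/s, so T = P/ω = 3.76×10³ / 12.30 = 305.7 N·m.
J = πd⁴/32 = π(0.0610)⁴/32 = 1.359×10^-6 m⁴.
τ_max = T·r/J = 305.7 × 0.0305 / 1.359×10^-6 = 6.859×10^6 Pa.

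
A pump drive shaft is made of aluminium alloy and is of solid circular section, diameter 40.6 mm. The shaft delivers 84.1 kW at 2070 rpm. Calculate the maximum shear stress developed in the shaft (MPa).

ω = 2π·2070/60 = 216.8 rad/s, so T = P/ω = 84.1×10³ / 216.8 = 388.0 N·m.
J = πd⁴/32 = π(0.0406)⁴/32 = 2.667×10^-7 m⁴.
τ_max = T·r/J = 388.0 × 0.0203 / 2.667×10^-7 = 2.952×10^7 Pa.

29.5 MPa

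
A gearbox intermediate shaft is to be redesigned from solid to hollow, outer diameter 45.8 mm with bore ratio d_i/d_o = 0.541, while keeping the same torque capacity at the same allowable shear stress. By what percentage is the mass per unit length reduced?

Equal τ_max and T ⇒ the solid shaft needs d_s³ = d_o³(1−k⁴), so d_s = 45.8·(1−0.541⁴)^(1/3) = 44.45 mm.
Area ratio A_h/A_s = d_o²(1−k²)/d_s² = (1−k²)/(1−k⁴)^(2/3) = 0.7508.
Mass saving = 1 − 0.7508 = 24.9 %.

24.9 %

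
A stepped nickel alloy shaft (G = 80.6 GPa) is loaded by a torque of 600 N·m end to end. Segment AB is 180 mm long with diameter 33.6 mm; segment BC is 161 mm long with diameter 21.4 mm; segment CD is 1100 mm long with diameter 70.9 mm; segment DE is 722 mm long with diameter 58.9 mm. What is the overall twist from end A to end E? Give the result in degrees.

4.40°

J_AB = π(0.0336)⁴/32 = 1.25×10^-7 m⁴; J_BC = π(0.0214)⁴/32 = 2.06×10^-8 m⁴; J_CD = π(0.0709)⁴/32 = 2.48×10^-6 m⁴; J_DE = π(0.0589)⁴/32 = 1.18×10^-6 m⁴.
θ = (T/G)·Σ L_i/J_i = (600.0/80.6×10⁹)·(0.180/1.25×10^-7 + 0.161/2.06×10^-8 + 1.10/2.48×10^-6 + 0.722/1.18×10^-6) = 0.07677 rad.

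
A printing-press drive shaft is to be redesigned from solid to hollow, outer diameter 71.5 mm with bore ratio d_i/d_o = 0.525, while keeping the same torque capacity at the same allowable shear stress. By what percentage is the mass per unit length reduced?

Equal τ_max and T ⇒ the solid shaft needs d_s³ = d_o³(1−k⁴), so d_s = 71.5·(1−0.525⁴)^(1/3) = 69.64 mm.
Area ratio A_h/A_s = d_o²(1−k²)/d_s² = (1−k²)/(1−k⁴)^(2/3) = 0.7636.
Mass saving = 1 − 0.7636 = 23.6 %.

23.6 %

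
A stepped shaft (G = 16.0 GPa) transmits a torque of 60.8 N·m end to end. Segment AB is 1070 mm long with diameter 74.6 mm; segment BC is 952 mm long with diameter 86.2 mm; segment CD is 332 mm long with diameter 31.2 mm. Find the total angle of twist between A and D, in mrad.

J_AB = π(0.0746)⁴/32 = 3.04×10^-6 m⁴; J_BC = π(0.0862)⁴/32 = 5.42×10^-6 m⁴; J_CD = π(0.0312)⁴/32 = 9.30×10^-8 m⁴.
θ = (T/G)·Σ L_i/J_i = (60.80/16.0×10⁹)·(1.07/3.04×10^-6 + 0.952/5.42×10^-6 + 0.332/9.30×10^-8) = 0.01557 rad.

15.6 mrad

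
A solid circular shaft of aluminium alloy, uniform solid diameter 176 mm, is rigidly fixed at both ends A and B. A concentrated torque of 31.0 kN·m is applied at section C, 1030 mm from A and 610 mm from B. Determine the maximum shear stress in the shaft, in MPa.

18.2 MPa

With uniform GJ and both ends fixed, compatibility θ_AC = θ_CB gives T_A·a = T_B·b, together with T_A + T_B = T₀.
T_A = T₀·b/(a+b) = 31000·610/1640 = 11530 N·m; T_B = 19470 N·m.
τ in each portion: τ_AC = 1.08×10^7 Pa, τ_CB = 1.82×10^7 Pa; maximum is in CB.
τ_max = T_CB·r/J = 19470·0.0880/9.42×10^-5 = 1.819×10^7 Pa.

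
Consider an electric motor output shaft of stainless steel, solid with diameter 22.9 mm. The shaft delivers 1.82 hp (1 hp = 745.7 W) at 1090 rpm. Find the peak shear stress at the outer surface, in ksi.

0.731 ksi

ω = 2π·1090/60 = 114.1 rad/s, so T = P/ω = 1.82×745.7 / 114.1 = 11.89 N·m.
J = πd⁴/32 = π(0.0229)⁴/32 = 2.700×10^-8 m⁴.
τ_max = T·r/J = 11.89 × 0.0115 / 2.700×10^-8 = 5.042×10^6 Pa.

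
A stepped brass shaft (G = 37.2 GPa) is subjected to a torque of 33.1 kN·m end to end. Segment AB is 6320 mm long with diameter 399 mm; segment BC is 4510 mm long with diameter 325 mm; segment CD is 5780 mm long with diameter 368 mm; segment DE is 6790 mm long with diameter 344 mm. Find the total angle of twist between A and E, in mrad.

13.2 mrad

J_AB = π(0.399)⁴/32 = 2.49×10^-3 m⁴; J_BC = π(0.325)⁴/32 = 1.10×10^-3 m⁴; J_CD = π(0.368)⁴/32 = 1.80×10^-3 m⁴; J_DE = π(0.344)⁴/32 = 1.37×10^-3 m⁴.
θ = (T/G)·Σ L_i/J_i = (33100/37.2×10⁹)·(6.32/2.49×10^-3 + 4.51/1.10×10^-3 + 5.78/1.80×10^-3 + 6.79/1.37×10^-3) = 0.01317 rad.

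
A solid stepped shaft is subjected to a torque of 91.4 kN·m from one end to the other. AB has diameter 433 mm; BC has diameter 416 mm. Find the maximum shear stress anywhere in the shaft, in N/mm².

6.47 N/mm²

Under the same torque, τ_max = 16T/(πd³) is largest where d is smallest — segment BC (d = 416 mm).
τ_max = 16·91400/(π·(0.416)³) = 6.466×10^6 Pa.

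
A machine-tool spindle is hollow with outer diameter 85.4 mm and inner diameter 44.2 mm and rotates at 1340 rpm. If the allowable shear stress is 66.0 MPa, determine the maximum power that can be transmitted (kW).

J = π(d_o⁴ − d_i⁴)/32 = π(0.0854⁴ − 0.0442⁴)/32 = 4.847×10^-6 m⁴.
T_max = τ_allow·J/r = 6.60×10^7 × 4.847×10^-6 / 0.0427 = 7492 N·m.
ω = 2π·1340/60 = 140.3 rad/s, so P_max = T_max·ω = 1.051×10^6 W.

1050 kW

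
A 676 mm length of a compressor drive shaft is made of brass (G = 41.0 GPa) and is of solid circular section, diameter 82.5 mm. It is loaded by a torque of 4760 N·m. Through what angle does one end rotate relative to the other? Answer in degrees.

J = πd⁴/32 = π(0.0825)⁴/32 = 4.548×10^-6 m⁴.
θ = T·L/(G·J) = 4760 × 0.676 / (41.0×10⁹ × 4.548×10^-6) = 0.01726 rad.

0.989°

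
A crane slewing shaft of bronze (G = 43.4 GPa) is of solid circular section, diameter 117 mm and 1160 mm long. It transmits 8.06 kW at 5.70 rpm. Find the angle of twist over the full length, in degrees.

1.12°

ω = 2π·5.70/60 = 0.5969 rad/s, so T = P/ω = 8.06×10³ / 0.5969 = 13500 N·m.
J = πd⁴/32 = π(0.117)⁴/32 = 1.840×10^-5 m⁴.
θ = T·L/(G·J) = 13500 × 1.16 / (43.4×10⁹ × 1.840×10^-5) = 0.01962 rad.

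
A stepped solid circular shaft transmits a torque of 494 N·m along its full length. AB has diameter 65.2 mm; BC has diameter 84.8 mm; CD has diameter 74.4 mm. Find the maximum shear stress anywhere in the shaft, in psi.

Under the same torque, τ_max = 16T/(πd³) is largest where d is smallest — segment AB (d = 65.2 mm).
τ_max = 16·494.0/(π·(0.0652)³) = 9.077×10^6 Pa.

1320 psi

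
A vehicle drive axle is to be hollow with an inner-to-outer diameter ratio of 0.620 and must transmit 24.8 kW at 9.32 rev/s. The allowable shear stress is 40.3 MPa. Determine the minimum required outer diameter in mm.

ω = 2π·9.32 = 58.56 rad/s, so T = P/ω = 24.8×10³ / 58.56 = 423.5 N·m.
For a hollow shaft with d_i/d_o = 0.620: τ_max = 16T/(π d_o³ (1−k⁴)), so d_o = [16T/(π τ_allow (1−k⁴))]^(1/3) = [16·423.5/(π·4.03×10^7·0.8522)]^(1/3) = 0.03975 m.

39.7 mm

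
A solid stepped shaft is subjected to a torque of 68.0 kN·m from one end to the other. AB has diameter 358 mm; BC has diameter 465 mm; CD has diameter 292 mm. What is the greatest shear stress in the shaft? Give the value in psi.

Under the same torque, τ_max = 16T/(πd³) is largest where d is smallest — segment CD (d = 292 mm).
τ_max = 16·68000/(π·(0.292)³) = 1.391×10^7 Pa.

2020 psi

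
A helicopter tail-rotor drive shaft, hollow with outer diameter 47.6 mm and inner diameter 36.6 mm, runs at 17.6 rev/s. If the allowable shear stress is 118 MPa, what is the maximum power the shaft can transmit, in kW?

180 kW

J = π(d_o⁴ − d_i⁴)/32 = π(0.0476⁴ − 0.0366⁴)/32 = 3.278×10^-7 m⁴.
T_max = τ_allow·J/r = 1.18×10^8 × 3.278×10^-7 / 0.0238 = 1625 N·m.
ω = 2π·17.6 = 110.6 rad/s, so P_max = T_max·ω = 1.797×10^5 W.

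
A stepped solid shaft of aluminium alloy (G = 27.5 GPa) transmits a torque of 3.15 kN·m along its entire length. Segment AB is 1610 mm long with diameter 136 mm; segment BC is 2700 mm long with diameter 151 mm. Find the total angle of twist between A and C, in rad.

J_AB = π(0.136)⁴/32 = 3.36×10^-5 m⁴; J_BC = π(0.151)⁴/32 = 5.10×10^-5 m⁴.
θ = (T/G)·Σ L_i/J_i = (3150/27.5×10⁹)·(1.61/3.36×10^-5 + 2.70/5.10×10^-5) = 0.01155 rad.

0.0116 rad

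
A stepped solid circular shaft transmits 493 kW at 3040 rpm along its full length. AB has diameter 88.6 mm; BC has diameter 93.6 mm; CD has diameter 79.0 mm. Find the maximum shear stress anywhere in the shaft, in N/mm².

ω = 2π·3040/60 = 318.3 rad/s, so T = P/ω = 493×10³ / 318.3 = 1549 N·m.
Under the same torque, τ_max = 16T/(πd³) is largest where d is smallest — segment CD (d = 79.0 mm).
τ_max = 16·1549/(π·(0.0790)³) = 1.600×10^7 Pa.

16.0 N/mm²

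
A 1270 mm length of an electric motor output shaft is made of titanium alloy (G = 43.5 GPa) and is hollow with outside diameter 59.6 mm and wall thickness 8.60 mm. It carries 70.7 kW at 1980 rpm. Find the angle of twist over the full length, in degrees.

ω = 2π·1980/60 = 207.3 rad/s, so T = P/ω = 70.7×10³ / 207.3 = 341.0 N·m.
J = π(d_o⁴ − d_i⁴)/32 = π(0.0596⁴ − 0.0424⁴)/32 = 9.215×10^-7 m⁴.
θ = T·L/(G·J) = 341.0 × 1.27 / (43.5×10⁹ × 9.215×10^-7) = 0.01080 rad.

0.619°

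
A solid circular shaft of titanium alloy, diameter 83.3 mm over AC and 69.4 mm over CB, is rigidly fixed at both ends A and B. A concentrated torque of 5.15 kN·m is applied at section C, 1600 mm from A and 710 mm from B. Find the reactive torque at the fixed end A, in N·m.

Compatibility: T_A·a/J_AC = T_B·b/J_CB with T_A + T_B = T₀.
J_AC = 4.73×10^-6 m⁴, J_CB = 2.28×10^-6 m⁴, so T_A = T₀·(J_AC/a)/((J_AC/a)+(J_CB/b)) = 2469 N·m, T_B = 2681 N·m.

2470 N·m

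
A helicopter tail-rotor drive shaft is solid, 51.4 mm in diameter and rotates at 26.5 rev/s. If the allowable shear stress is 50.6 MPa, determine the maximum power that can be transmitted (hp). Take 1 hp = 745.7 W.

301 hp

J = πd⁴/32 = π(0.0514)⁴/32 = 6.853×10^-7 m⁴.
T_max = τ_allow·J/r = 5.06×10^7 × 6.853×10^-7 / 0.0257 = 1349 N·m.
ω = 2π·26.5 = 166.5 rad/s, so P_max = T_max·ω = 2.246×10^5 W.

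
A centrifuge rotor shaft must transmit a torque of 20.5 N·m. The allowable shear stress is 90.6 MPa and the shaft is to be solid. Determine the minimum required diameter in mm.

10.5 mm

For a solid shaft τ_max = 16T/(πd³), so d = (16T/(π τ_allow))^(1/3) = (16·20.50/(π·9.06×10^7))^(1/3) = 0.01048 m.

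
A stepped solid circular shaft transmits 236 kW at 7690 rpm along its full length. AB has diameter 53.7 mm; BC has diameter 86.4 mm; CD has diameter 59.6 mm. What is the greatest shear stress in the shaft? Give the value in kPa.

9640 kPa

ω = 2π·7690/60 = 805.3 rad/s, so T = P/ω = 236×10³ / 805.3 = 293.1 N·m.
Under the same torque, τ_max = 16T/(πd³) is largest where d is smallest — segment AB (d = 53.7 mm).
τ_max = 16·293.1/(π·(0.0537)³) = 9.638×10^6 Pa.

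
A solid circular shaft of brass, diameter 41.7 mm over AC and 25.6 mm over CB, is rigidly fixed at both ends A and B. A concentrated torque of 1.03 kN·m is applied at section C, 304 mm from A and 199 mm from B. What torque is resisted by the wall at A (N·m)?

846 N·m

Compatibility: T_A·a/J_AC = T_B·b/J_CB with T_A + T_B = T₀.
J_AC = 2.97×10^-7 m⁴, J_CB = 4.22×10^-8 m⁴, so T_A = T₀·(J_AC/a)/((J_AC/a)+(J_CB/b)) = 846.4 N·m, T_B = 183.6 N·m.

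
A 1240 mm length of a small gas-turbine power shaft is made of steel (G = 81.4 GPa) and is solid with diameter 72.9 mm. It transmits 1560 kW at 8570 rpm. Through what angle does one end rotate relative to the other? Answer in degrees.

0.547°

ω = 2π·8570/60 = 897.4 rad/s, so T = P/ω = 1560×10³ / 897.4 = 1738 N·m.
J = πd⁴/32 = π(0.0729)⁴/32 = 2.773×10^-6 m⁴.
θ = T·L/(G·J) = 1738 × 1.24 / (81.4×10⁹ × 2.773×10^-6) = 9.550×10^-3 rad.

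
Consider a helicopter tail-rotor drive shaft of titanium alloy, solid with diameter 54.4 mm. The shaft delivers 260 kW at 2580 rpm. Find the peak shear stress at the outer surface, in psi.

4420 psi

ω = 2π·2580/60 = 270.2 rad/s, so T = P/ω = 260×10³ / 270.2 = 962.3 N·m.
J = πd⁴/32 = π(0.0544)⁴/32 = 8.598×10^-7 m⁴.
τ_max = T·r/J = 962.3 × 0.0272 / 8.598×10^-7 = 3.044×10^7 Pa.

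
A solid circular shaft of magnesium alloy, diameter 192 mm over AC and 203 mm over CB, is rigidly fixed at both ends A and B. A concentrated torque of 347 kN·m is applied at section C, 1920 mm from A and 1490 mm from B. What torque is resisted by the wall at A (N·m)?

Compatibility: T_A·a/J_AC = T_B·b/J_CB with T_A + T_B = T₀.
J_AC = 1.33×10^-4 m⁴, J_CB = 1.67×10^-4 m⁴, so T_A = T₀·(J_AC/a)/((J_AC/a)+(J_CB/b)) = 132900 N·m, T_B = 214100 N·m.

133000 N·m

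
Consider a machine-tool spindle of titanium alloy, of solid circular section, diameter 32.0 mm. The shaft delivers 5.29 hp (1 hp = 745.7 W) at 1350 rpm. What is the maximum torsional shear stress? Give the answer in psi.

629 psi

ω = 2π·1350/60 = 141.4 rad/s, so T = P/ω = 5.29×745.7 / 141.4 = 27.90 N·m.
J = πd⁴/32 = π(0.0320)⁴/32 = 1.029×10^-7 m⁴.
τ_max = T·r/J = 27.90 × 0.0160 / 1.029×10^-7 = 4.337×10^6 Pa.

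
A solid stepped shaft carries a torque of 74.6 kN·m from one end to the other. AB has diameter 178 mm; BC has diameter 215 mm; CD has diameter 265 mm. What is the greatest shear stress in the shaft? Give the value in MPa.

67.4 MPa

Under the same torque, τ_max = 16T/(πd³) is largest where d is smallest — segment AB (d = 178 mm).
τ_max = 16·74600/(π·(0.178)³) = 6.737×10^7 Pa.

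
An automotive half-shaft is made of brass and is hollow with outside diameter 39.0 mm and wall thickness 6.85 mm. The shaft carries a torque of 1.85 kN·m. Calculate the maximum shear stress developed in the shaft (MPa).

J = π(d_o⁴ − d_i⁴)/32 = π(0.0390⁴ − 0.0253⁴)/32 = 1.869×10^-7 m⁴.
τ_max = T·r/J = 1850 × 0.0195 / 1.869×10^-7 = 1.930×10^8 Pa.

193 MPa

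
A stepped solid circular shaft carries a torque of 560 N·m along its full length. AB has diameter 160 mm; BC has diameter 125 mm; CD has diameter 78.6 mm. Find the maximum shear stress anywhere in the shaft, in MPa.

5.87 MPa

Under the same torque, τ_max = 16T/(πd³) is largest where d is smallest — segment CD (d = 78.6 mm).
τ_max = 16·560.0/(π·(0.0786)³) = 5.873×10^6 Pa.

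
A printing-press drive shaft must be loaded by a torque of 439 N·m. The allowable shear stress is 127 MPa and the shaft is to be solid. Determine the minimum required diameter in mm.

For a solid shaft τ_max = 16T/(πd³), so d = (16T/(π τ_allow))^(1/3) = (16·439.0/(π·1.27×10^8))^(1/3) = 0.02601 m.

26.0 mm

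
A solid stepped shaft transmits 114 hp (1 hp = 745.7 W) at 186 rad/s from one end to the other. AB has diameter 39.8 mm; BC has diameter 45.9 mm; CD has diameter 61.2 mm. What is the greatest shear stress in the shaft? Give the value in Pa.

ω = 186 rad/s, so T = P/ω = 114×745.7 / 186.0 = 457.0 N·m.
Under the same torque, τ_max = 16T/(πd³) is largest where d is smallest — segment AB (d = 39.8 mm).
τ_max = 16·457.0/(π·(0.0398)³) = 3.692×10^7 Pa.

3.69e7 Pa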